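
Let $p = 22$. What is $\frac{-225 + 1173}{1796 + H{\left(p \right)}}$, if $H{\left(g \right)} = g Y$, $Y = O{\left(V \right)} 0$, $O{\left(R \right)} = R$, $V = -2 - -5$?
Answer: $\frac{237}{449} \approx 0.52784$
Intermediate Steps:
$V = 3$ ($V = -2 + 5 = 3$)
$Y = 0$ ($Y = 3 \cdot 0 = 0$)
$H{\left(g \right)} = 0$ ($H{\left(g \right)} = g 0 = 0$)
$\frac{-225 + 1173}{1796 + H{\left(p \right)}} = \frac{-225 + 1173}{1796 + 0} = \frac{948}{1796} = 948 \cdot \frac{1}{1796} = \frac{237}{449}$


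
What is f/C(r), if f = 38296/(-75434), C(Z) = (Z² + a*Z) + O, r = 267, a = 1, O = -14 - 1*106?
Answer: -4787/673587903 ≈ -7.1067e-6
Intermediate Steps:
O = -120 (O = -14 - 106 = -120)
C(Z) = -120 + Z + Z² (C(Z) = (Z² + 1*Z) - 120 = (Z² + Z) - 120 = (Z + Z²) - 120 = -120 + Z + Z²)
f = -19148/37717 (f = 38296*(-1/75434) = -19148/37717 ≈ -0.50768)
f/C(r) = -19148/(37717*(-120 + 267 + 267²)) = -19148/(37717*(-120 + 267 + 71289)) = -19148/37717/71436 = -19148/37717*1/71436 = -4787/673587903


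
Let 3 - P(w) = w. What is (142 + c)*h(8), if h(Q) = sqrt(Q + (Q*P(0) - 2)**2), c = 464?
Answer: 1212*sqrt(123) ≈ 13442.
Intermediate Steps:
P(w) = 3 - w
h(Q) = sqrt(Q + (-2 + 3*Q)**2) (h(Q) = sqrt(Q + (Q*(3 - 1*0) - 2)**2) = sqrt(Q + (Q*(3 + 0) - 2)**2) = sqrt(Q + (Q*3 - 2)**2) = sqrt(Q + (3*Q - 2)**2) = sqrt(Q + (-2 + 3*Q)**2))
(142 + c)*h(8) = (142 + 464)*sqrt(8 + (-2 + 3*8)**2) = 606*sqrt(8 + (-2 + 24)**2) = 606*sqrt(8 + 22**2) = 606*sqrt(8 + 484) = 606*sqrt(492) = 606*(2*sqrt(123)) = 1212*sqrt(123)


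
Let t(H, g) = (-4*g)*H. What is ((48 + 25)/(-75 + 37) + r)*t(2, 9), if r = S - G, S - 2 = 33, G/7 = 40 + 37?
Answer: 692100/19 ≈ 36426.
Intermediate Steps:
G = 539 (G = 7*(40 + 37) = 7*77 = 539)
S = 35 (S = 2 + 33 = 35)
t(H, g) = -4*H*g
r = -504 (r = 35 - 1*539 = 35 - 539 = -504)
((48 + 25)/(-75 + 37) + r)*t(2, 9) = ((48 + 25)/(-75 + 37) - 504)*(-4*2*9) = (73/(-38) - 504)*(-72) = (73*(-1/38) - 504)*(-72) = (-73/38 - 504)*(-72) = -19225/38*(-72) = 692100/19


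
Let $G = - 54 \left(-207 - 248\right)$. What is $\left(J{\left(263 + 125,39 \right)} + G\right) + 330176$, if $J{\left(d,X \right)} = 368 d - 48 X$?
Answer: $495658$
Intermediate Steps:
$J{\left(d,X \right)} = - 48 X + 368 d$
$G = 24570$ ($G = \left(-54\right) \left(-455\right) = 24570$)
$\left(J{\left(263 + 125,39 \right)} + G\right) + 330176 = \left(\left(\left(-48\right) 39 + 368 \left(263 + 125\right)\right) + 24570\right) + 330176 = \left(\left(-1872 + 368 \cdot 388\right) + 24570\right) + 330176 = \left(\left(-1872 + 142784\right) + 24570\right) + 330176 = \left(140912 + 24570\right) + 330176 = 165482 + 330176 = 495658$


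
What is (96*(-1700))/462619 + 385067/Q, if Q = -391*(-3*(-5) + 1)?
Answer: -10538840569/170243792 ≈ -61.904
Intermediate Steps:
Q = -6256 (Q = -391*(15 + 1) = -391*16 = -6256)
(96*(-1700))/462619 + 385067/Q = (96*(-1700))/462619 + 385067/(-6256) = -163200*1/462619 + 385067*(-1/6256) = -163200/462619 - 22651/368 = -10538840569/170243792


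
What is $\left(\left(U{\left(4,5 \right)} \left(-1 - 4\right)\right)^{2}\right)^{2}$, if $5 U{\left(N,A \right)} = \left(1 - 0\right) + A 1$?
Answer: $1296$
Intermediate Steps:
$U{\left(N,A \right)} = \frac{1}{5} + \frac{A}{5}$ ($U{\left(N,A \right)} = \frac{\left(1 - 0\right) + A 1}{5} = \frac{\left(1 + 0\right) + A}{5} = \frac{1 + A}{5} = \frac{1}{5} + \frac{A}{5}$)
$\left(\left(U{\left(4,5 \right)} \left(-1 - 4\right)\right)^{2}\right)^{2} = \left(\left(\left(\frac{1}{5} + \frac{1}{5} \cdot 5\right) \left(-1 - 4\right)\right)^{2}\right)^{2} = \left(\left(\left(\frac{1}{5} + 1\right) \left(-5\right)\right)^{2}\right)^{2} = \left(\left(\frac{6}{5} \left(-5\right)\right)^{2}\right)^{2} = \left(\left(-6\right)^{2}\right)^{2} = 36^{2} = 1296$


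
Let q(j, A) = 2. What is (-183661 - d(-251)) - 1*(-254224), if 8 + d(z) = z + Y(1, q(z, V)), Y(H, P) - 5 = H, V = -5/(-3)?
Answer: 70816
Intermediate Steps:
V = 5/3 (V = -5*(-⅓) = 5/3 ≈ 1.6667)
Y(H, P) = 5 + H
d(z) = -2 + z (d(z) = -8 + (z + (5 + 1)) = -8 + (z + 6) = -8 + (6 + z) = -2 + z)
(-183661 - d(-251)) - 1*(-254224) = (-183661 - (-2 - 251)) - 1*(-254224) = (-183661 - 1*(-253)) + 254224 = (-183661 + 253) + 254224 = -183408 + 254224 = 70816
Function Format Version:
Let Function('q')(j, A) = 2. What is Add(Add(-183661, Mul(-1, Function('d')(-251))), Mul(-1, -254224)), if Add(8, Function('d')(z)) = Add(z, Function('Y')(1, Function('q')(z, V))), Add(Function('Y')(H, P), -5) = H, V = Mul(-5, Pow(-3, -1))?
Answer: 70816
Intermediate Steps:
V = Rational(5, 3) (V = Mul(-5, Rational(-1, 3)) = Rational(5, 3) ≈ 1.6667)
Function('Y')(H, P) = Add(5, H)
Function('d')(z) = Add(-2, z) (Function('d')(z) = Add(-8, Add(z, Add(5, 1))) = Add(-8, Add(z, 6)) = Add(-8, Add(6, z)) = Add(-2, z))
Add(Add(-183661, Mul(-1, Function('d')(-251))), Mul(-1, -254224)) = Add(Add(-183661, Mul(-1, Add(-2, -251))), Mul(-1, -254224)) = Add(Add(-183661, Mul(-1, -253)), 254224) = Add(Add(-183661, 253), 254224) = Add(-183408, 254224) = 70816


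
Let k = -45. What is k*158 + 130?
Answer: -6980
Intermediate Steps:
k*158 + 130 = -45*158 + 130 = -7110 + 130 = -6980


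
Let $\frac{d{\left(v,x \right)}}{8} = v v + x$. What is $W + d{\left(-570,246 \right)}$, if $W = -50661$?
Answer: $2550507$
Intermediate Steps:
$d{\left(v,x \right)} = 8 x + 8 v^{2}$ ($d{\left(v,x \right)} = 8 \left(v v + x\right) = 8 \left(v^{2} + x\right) = 8 \left(x + v^{2}\right) = 8 x + 8 v^{2}$)
$W + d{\left(-570,246 \right)} = -50661 + \left(8 \cdot 246 + 8 \left(-570\right)^{2}\right) = -50661 + \left(1968 + 8 \cdot 324900\right) = -50661 + \left(1968 + 2599200\right) = -50661 + 2601168 = 2550507$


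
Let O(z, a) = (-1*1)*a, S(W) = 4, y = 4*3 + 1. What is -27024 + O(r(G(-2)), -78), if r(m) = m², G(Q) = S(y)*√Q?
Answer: -26946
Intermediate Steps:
y = 13 (y = 12 + 1 = 13)
G(Q) = 4*√Q
O(z, a) = -a
-27024 + O(r(G(-2)), -78) = -27024 - 1*(-78) = -27024 + 78 = -26946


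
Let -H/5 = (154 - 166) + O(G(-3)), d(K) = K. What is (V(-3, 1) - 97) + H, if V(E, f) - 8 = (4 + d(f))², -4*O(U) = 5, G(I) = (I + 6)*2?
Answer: 9/4 ≈ 2.2500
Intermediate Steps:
G(I) = 12 + 2*I (G(I) = (6 + I)*2 = 12 + 2*I)
O(U) = -5/4 (O(U) = -¼*5 = -5/4)
V(E, f) = 8 + (4 + f)²
H = 265/4 (H = -5*((154 - 166) - 5/4) = -5*(-12 - 5/4) = -5*(-53/4) = 265/4 ≈ 66.250)
(V(-3, 1) - 97) + H = ((8 + (4 + 1)²) - 97) + 265/4 = ((8 + 5²) - 97) + 265/4 = ((8 + 25) - 97) + 265/4 = (33 - 97) + 265/4 = -64 + 265/4 = 9/4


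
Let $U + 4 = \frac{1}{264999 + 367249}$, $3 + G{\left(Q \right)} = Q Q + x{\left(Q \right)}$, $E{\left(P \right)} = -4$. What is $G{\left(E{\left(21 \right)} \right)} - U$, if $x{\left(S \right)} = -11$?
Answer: $\frac{3793487}{632248} \approx 6.0$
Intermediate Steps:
$G{\left(Q \right)} = -14 + Q^{2}$ ($G{\left(Q \right)} = -3 + \left(Q Q - 11\right) = -3 + \left(Q^{2} - 11\right) = -3 + \left(-11 + Q^{2}\right) = -14 + Q^{2}$)
$U = - \frac{2528991}{632248}$ ($U = -4 + \frac{1}{264999 + 367249} = -4 + \frac{1}{632248} = - \frac{2528991}{632248} \approx -4.0$)
$G{\left(E{\left(21 \right)} \right)} - U = \left(-14 + \left(-4\right)^{2}\right) - - \frac{2528991}{632248} = \left(-14 + 16\right) + \frac{2528991}{632248} = 2 + \frac{2528991}{632248} = \frac{3793487}{632248}$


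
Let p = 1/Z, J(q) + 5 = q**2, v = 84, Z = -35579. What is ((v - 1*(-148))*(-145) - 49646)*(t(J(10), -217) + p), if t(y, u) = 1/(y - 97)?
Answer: 1481699583/35579 ≈ 41645.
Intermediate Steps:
J(q) = -5 + q**2
t(y, u) = 1/(-97 + y)
p = -1/35579 (p = 1/(-35579) = -1/35579 ≈ -2.8106e-5)
((v - 1*(-148))*(-145) - 49646)*(t(J(10), -217) + p) = ((84 - 1*(-148))*(-145) - 49646)*(1/(-97 + (-5 + 10**2)) - 1/35579) = ((84 + 148)*(-145) - 49646)*(1/(-97 + (-5 + 100)) - 1/35579) = (232*(-145) - 49646)*(1/(-97 + 95) - 1/35579) = (-33640 - 49646)*(1/(-2) - 1/35579) = -83286*(-1/2 - 1/35579) = -83286*(-35581/71158) = 1481699583/35579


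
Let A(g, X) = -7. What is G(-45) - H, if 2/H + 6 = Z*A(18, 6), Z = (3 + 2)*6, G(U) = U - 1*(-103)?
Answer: 6265/108 ≈ 58.009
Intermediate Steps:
G(U) = 103 + U (G(U) = U + 103 = 103 + U)
Z = 30 (Z = 5*6 = 30)
H = -1/108 (H = 2/(-6 + 30*(-7)) = 2/(-6 - 210) = 2/(-216) = 2*(-1/216) = -1/108 ≈ -0.0092593)
G(-45) - H = (103 - 45) - 1*(-1/108) = 58 + 1/108 = 6265/108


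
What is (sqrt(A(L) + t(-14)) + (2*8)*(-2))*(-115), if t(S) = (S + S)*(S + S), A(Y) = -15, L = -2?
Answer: 3680 - 115*sqrt(769) ≈ 490.95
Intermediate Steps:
t(S) = 4*S**2 (t(S) = (2*S)*(2*S) = 4*S**2)
(sqrt(A(L) + t(-14)) + (2*8)*(-2))*(-115) = (sqrt(-15 + 4*(-14)**2) + (2*8)*(-2))*(-115) = (sqrt(-15 + 4*196) + 16*(-2))*(-115) = (sqrt(-15 + 784) - 32)*(-115) = (sqrt(769) - 32)*(-115) = (-32 + sqrt(769))*(-115) = 3680 - 115*sqrt(769)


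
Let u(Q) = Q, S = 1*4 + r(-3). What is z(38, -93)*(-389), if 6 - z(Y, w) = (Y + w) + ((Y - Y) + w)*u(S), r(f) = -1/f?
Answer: -180496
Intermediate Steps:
S = 13/3 (S = 1*4 - 1/(-3) = 4 - 1*(-⅓) = 4 + ⅓ = 13/3 ≈ 4.3333)
z(Y, w) = 6 - Y - 16*w/3 (z(Y, w) = 6 - ((Y + w) + ((Y - Y) + w)*(13/3)) = 6 - ((Y + w) + (0 + w)*(13/3)) = 6 - ((Y + w) + w*(13/3)) = 6 - ((Y + w) + 13*w/3) = 6 - (Y + 16*w/3) = 6 + (-Y - 16*w/3) = 6 - Y - 16*w/3)
z(38, -93)*(-389) = (6 - 1*38 - 16/3*(-93))*(-389) = (6 - 38 + 496)*(-389) = 464*(-389) = -180496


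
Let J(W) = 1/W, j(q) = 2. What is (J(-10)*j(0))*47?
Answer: -47/5 ≈ -9.4000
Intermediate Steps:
(J(-10)*j(0))*47 = (2/(-10))*47 = -⅒*2*47 = -⅕*47 = -47/5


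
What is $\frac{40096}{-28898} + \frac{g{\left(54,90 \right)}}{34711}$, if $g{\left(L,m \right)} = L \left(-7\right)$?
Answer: $- \frac{701347850}{501539239} \approx -1.3984$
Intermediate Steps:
$g{\left(L,m \right)} = - 7 L$
$\frac{40096}{-28898} + \frac{g{\left(54,90 \right)}}{34711} = \frac{40096}{-28898} + \frac{\left(-7\right) 54}{34711} = 40096 \left(- \frac{1}{28898}\right) - \frac{378}{34711} = - \frac{20048}{14449} - \frac{378}{34711} = - \frac{701347850}{501539239}$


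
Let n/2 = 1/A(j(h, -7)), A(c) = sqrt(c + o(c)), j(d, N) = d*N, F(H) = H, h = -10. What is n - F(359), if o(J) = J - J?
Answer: -359 + sqrt(70)/35 ≈ -358.76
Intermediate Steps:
o(J) = 0
j(d, N) = N*d
A(c) = sqrt(c) (A(c) = sqrt(c + 0) = sqrt(c))
n = sqrt(70)/35 (n = 2/(sqrt(-7*(-10))) = 2/(sqrt(70)) = 2*(sqrt(70)/70) = sqrt(70)/35 ≈ 0.23905)
n - F(359) = sqrt(70)/35 - 1*359 = sqrt(70)/35 - 359 = -359 + sqrt(70)/35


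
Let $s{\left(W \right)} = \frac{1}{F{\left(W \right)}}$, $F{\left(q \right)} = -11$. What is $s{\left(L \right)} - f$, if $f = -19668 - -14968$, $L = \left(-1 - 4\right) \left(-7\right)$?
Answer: $\frac{51699}{11} \approx 4699.9$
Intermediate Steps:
$L = 35$ ($L = \left(-5\right) \left(-7\right) = 35$)
$s{\left(W \right)} = - \frac{1}{11}$ ($s{\left(W \right)} = \frac{1}{-11} = - \frac{1}{11}$)
$f = -4700$ ($f = -19668 + 14968 = -4700$)
$s{\left(L \right)} - f = - \frac{1}{11} - -4700 = - \frac{1}{11} + 4700 = \frac{51699}{11}$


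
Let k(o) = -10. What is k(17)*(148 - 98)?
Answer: -500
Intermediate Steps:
k(17)*(148 - 98) = -10*(148 - 98) = -10*50 = -500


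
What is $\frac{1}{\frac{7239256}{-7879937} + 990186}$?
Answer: $\frac{7879937}{7802596059026} \approx 1.0099 \cdot 10^{-6}$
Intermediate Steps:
$\frac{1}{\frac{7239256}{-7879937} + 990186} = \frac{1}{7239256 \left(- \frac{1}{7879937}\right) + 990186} = \frac{1}{- \frac{7239256}{7879937} + 990186} = \frac{1}{\frac{7802596059026}{7879937}} = \frac{7879937}{7802596059026}$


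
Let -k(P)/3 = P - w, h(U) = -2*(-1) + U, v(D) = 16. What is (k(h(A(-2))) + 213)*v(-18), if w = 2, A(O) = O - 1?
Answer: 3552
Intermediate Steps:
A(O) = -1 + O
h(U) = 2 + U
k(P) = 6 - 3*P (k(P) = -3*(P - 1*2) = -3*(P - 2) = -3*(-2 + P) = 6 - 3*P)
(k(h(A(-2))) + 213)*v(-18) = ((6 - 3*(2 + (-1 - 2))) + 213)*16 = ((6 - 3*(2 - 3)) + 213)*16 = ((6 - 3*(-1)) + 213)*16 = ((6 + 3) + 213)*16 = (9 + 213)*16 = 222*16 = 3552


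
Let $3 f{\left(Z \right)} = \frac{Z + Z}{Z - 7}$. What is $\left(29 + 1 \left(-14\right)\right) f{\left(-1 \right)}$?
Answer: $\frac{5}{4} \approx 1.25$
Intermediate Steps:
$f{\left(Z \right)} = \frac{2 Z}{3 \left(-7 + Z\right)}$ ($f{\left(Z \right)} = \frac{\left(Z + Z\right) \frac{1}{Z - 7}}{3} = \frac{2 Z \frac{1}{-7 + Z}}{3} = \frac{2 Z}{3 \left(-7 + Z\right)}$)
$\left(29 + 1 \left(-14\right)\right) f{\left(-1 \right)} = \left(29 + 1 \left(-14\right)\right) \frac{2}{3} \left(-1\right) \frac{1}{-7 - 1} = \left(29 - 14\right) \frac{2}{3} \left(-1\right) \frac{1}{-8} = 15 \cdot \frac{2}{3} \left(-1\right) \left(- \frac{1}{8}\right) = 15 \cdot \frac{1}{12} = \frac{5}{4}$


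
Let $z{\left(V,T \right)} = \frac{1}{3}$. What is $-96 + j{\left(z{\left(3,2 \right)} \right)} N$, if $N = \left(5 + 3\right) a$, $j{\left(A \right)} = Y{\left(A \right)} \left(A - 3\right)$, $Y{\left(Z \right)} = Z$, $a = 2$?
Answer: $- \frac{992}{9} \approx -110.22$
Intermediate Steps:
$z{\left(V,T \right)} = \frac{1}{3}$
$j{\left(A \right)} = A \left(-3 + A\right)$ ($j{\left(A \right)} = A \left(A - 3\right) = A \left(-3 + A\right)$)
$N = 16$ ($N = \left(5 + 3\right) 2 = 8 \cdot 2 = 16$)
$-96 + j{\left(z{\left(3,2 \right)} \right)} N = -96 + \frac{-3 + \frac{1}{3}}{3} \cdot 16 = -96 + \frac{1}{3} \left(- \frac{8}{3}\right) 16 = -96 - \frac{128}{9} = - \frac{992}{9}$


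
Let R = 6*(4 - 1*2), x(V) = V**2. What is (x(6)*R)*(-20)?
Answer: -8640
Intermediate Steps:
R = 12 (R = 6*(4 - 2) = 6*2 = 12)
(x(6)*R)*(-20) = (6**2*12)*(-20) = (36*12)*(-20) = 432*(-20) = -8640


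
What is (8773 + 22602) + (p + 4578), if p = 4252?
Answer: 40205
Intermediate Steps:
(8773 + 22602) + (p + 4578) = (8773 + 22602) + (4252 + 4578) = 31375 + 8830 = 40205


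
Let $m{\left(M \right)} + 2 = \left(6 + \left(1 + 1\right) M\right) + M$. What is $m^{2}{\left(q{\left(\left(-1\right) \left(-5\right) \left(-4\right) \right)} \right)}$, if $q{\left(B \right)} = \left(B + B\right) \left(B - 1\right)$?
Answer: $6370576$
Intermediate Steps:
$q{\left(B \right)} = 2 B \left(-1 + B\right)$
$m{\left(M \right)} = 4 + 3 M$ ($m{\left(M \right)} = -2 + \left(\left(6 + \left(1 + 1\right) M\right) + M\right) = -2 + \left(\left(6 + 2 M\right) + M\right) = -2 + \left(6 + 3 M\right) = 4 + 3 M$)
$m^{2}{\left(q{\left(\left(-1\right) \left(-5\right) \left(-4\right) \right)} \right)} = \left(4 + 3 \cdot 2 \left(-1\right) \left(-5\right) \left(-4\right) \left(-1 + \left(-1\right) \left(-5\right) \left(-4\right)\right)\right)^{2} = \left(4 + 3 \cdot 2 \cdot 5 \left(-4\right) \left(-1 + 5 \left(-4\right)\right)\right)^{2} = \left(4 + 3 \cdot 2 \left(-20\right) \left(-1 - 20\right)\right)^{2} = \left(4 + 3 \cdot 2 \left(-20\right) \left(-21\right)\right)^{2} = \left(4 + 3 \cdot 840\right)^{2} = \left(4 + 2520\right)^{2} = 2524^{2} = 6370576$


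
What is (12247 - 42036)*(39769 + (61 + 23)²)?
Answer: -1394869925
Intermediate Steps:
(12247 - 42036)*(39769 + (61 + 23)²) = -29789*(39769 + 84²) = -29789*(39769 + 7056) = -29789*46825 = -1394869925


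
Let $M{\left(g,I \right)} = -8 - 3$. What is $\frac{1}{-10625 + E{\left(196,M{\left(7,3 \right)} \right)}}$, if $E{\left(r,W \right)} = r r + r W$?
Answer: $\frac{1}{25635} \approx 3.9009 \cdot 10^{-5}$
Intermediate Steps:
$M{\left(g,I \right)} = -11$ ($M{\left(g,I \right)} = -8 - 3 = -11$)
$E{\left(r,W \right)} = r^{2} + W r$
$\frac{1}{-10625 + E{\left(196,M{\left(7,3 \right)} \right)}} = \frac{1}{-10625 + 196 \left(-11 + 196\right)} = \frac{1}{-10625 + 196 \cdot 185} = \frac{1}{-10625 + 36260} = \frac{1}{25635}$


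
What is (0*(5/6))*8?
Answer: 0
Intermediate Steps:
(0*(5/6))*8 = 0*8 = 0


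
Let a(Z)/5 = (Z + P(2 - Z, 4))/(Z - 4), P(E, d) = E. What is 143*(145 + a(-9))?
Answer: 20625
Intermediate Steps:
a(Z) = 10/(-4 + Z) (a(Z) = 5*((Z + (2 - Z))/(Z - 4)) = 5*(2/(-4 + Z)) = 10/(-4 + Z))
143*(145 + a(-9)) = 143*(145 + 10/(-4 - 9)) = 143*(145 + 10/(-13)) = 143*(145 + 10*(-1/13)) = 143*(145 - 10/13) = 143*(1875/13) = 20625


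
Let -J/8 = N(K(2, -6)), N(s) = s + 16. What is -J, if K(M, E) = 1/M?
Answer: 132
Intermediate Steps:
N(s) = 16 + s
J = -132 (J = -8*(16 + 1/2) = -8*(16 + ½) = -8*33/2 = -132)
-J = -1*(-132) = 132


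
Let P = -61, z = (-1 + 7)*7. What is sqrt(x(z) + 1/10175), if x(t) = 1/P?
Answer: I*sqrt(251100278)/124135 ≈ 0.12765*I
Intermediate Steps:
z = 42 (z = 6*7 = 42)
x(t) = -1/61 (x(t) = 1/(-61) = -1/61)
sqrt(x(z) + 1/10175) = sqrt(-1/61 + 1/10175) = sqrt(-10114/620675) = I*sqrt(251100278)/124135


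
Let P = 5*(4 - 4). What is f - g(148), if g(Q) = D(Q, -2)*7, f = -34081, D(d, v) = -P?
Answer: -34081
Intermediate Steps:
P = 0 (P = 5*0 = 0)
D(d, v) = 0 (D(d, v) = -1*0 = 0)
g(Q) = 0 (g(Q) = 0*7 = 0)
f - g(148) = -34081 - 1*0 = -34081 + 0 = -34081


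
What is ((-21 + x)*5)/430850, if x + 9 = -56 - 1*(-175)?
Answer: 89/86170 ≈ 0.0010328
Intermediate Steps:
x = 110 (x = -9 + (-56 - 1*(-175)) = -9 + (-56 + 175) = -9 + 119 = 110)
((-21 + x)*5)/430850 = ((-21 + 110)*5)/430850 = (89*5)*(1/430850) = 445*(1/430850) = 89/86170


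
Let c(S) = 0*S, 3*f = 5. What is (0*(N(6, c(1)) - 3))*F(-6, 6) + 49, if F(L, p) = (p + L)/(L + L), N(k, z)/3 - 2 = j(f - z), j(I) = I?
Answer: 49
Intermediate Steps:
f = 5/3 (f = (⅓)*5 = 5/3 ≈ 1.6667)
c(S) = 0
N(k, z) = 11 - 3*z (N(k, z) = 6 + 3*(5/3 - z) = 6 + (5 - 3*z) = 11 - 3*z)
F(L, p) = (L + p)/(2*L) (F(L, p) = (L + p)/((2*L)) = (L + p)*(1/(2*L)) = (L + p)/(2*L))
(0*(N(6, c(1)) - 3))*F(-6, 6) + 49 = (0*((11 - 3*0) - 3))*((½)*(-6 + 6)/(-6)) + 49 = (0*((11 + 0) - 3))*((½)*(-⅙)*0) + 49 = (0*(11 - 3))*0 + 49 = (0*8)*0 + 49 = 0*0 + 49 = 0 + 49 = 49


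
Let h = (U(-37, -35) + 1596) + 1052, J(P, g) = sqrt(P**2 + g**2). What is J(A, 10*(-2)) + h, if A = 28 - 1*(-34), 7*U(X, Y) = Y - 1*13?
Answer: 18488/7 + 2*sqrt(1061) ≈ 2706.3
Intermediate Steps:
U(X, Y) = -13/7 + Y/7 (U(X, Y) = (Y - 1*13)/7 = (Y - 13)/7 = (-13 + Y)/7 = -13/7 + Y/7)
A = 62 (A = 28 + 34 = 62)
h = 18488/7 (h = ((-13/7 + (1/7)*(-35)) + 1596) + 1052 = ((-13/7 - 5) + 1596) + 1052 = (-48/7 + 1596) + 1052 = 11124/7 + 1052 = 18488/7 ≈ 2641.1)
J(A, 10*(-2)) + h = sqrt(62**2 + (10*(-2))**2) + 18488/7 = sqrt(3844 + (-20)**2) + 18488/7 = sqrt(3844 + 400) + 18488/7 = sqrt(4244) + 18488/7 = 2*sqrt(1061) + 18488/7 = 18488/7 + 2*sqrt(1061)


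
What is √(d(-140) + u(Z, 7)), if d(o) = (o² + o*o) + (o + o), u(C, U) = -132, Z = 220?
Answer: 2*√9697 ≈ 196.95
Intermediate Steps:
d(o) = 2*o + 2*o² (d(o) = (o² + o²) + 2*o = 2*o² + 2*o = 2*o + 2*o²)
√(d(-140) + u(Z, 7)) = √(2*(-140)*(1 - 140) - 132) = √(2*(-140)*(-139) - 132) = √(38920 - 132) = √38788 = 2*√9697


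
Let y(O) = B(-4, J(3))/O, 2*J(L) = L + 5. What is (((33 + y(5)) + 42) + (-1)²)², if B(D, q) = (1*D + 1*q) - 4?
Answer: 141376/25 ≈ 5655.0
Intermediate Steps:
J(L) = 5/2 + L/2 (J(L) = (L + 5)/2 = (5 + L)/2 = 5/2 + L/2)
B(D, q) = -4 + D + q (B(D, q) = (D + q) - 4 = -4 + D + q)
y(O) = -4/O (y(O) = (-4 - 4 + (5/2 + (½)*3))/O = (-4 - 4 + (5/2 + 3/2))/O = (-4 - 4 + 4)/O = -4/O)
(((33 + y(5)) + 42) + (-1)²)² = (((33 - 4/5) + 42) + (-1)²)² = (((33 - 4*⅕) + 42) + 1)² = (((33 - ⅘) + 42) + 1)² = ((161/5 + 42) + 1)² = (371/5 + 1)² = (376/5)² = 141376/25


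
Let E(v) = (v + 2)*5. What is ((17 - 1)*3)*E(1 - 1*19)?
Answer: -3840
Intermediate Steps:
E(v) = 10 + 5*v (E(v) = (2 + v)*5 = 10 + 5*v)
((17 - 1)*3)*E(1 - 1*19) = ((17 - 1)*3)*(10 + 5*(1 - 1*19)) = (16*3)*(10 + 5*(1 - 19)) = 48*(10 + 5*(-18)) = 48*(10 - 90) = 48*(-80) = -3840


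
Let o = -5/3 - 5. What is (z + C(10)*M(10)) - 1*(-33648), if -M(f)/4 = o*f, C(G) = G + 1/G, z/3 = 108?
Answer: 109996/3 ≈ 36665.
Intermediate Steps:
z = 324 (z = 3*108 = 324)
o = -20/3 (o = -5*⅓ - 5 = -5/3 - 5 = -20/3 ≈ -6.6667)
M(f) = 80*f/3 (M(f) = -(-80)*f/3 = 80*f/3)
(z + C(10)*M(10)) - 1*(-33648) = (324 + (10 + 1/10)*((80/3)*10)) - 1*(-33648) = (324 + (10 + ⅒)*(800/3)) + 33648 = (324 + (101/10)*(800/3)) + 33648 = (324 + 8080/3) + 33648 = 9052/3 + 33648 = 109996/3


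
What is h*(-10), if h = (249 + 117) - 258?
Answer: -1080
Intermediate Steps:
h = 108 (h = 366 - 258 = 108)
h*(-10) = 108*(-10) = -1080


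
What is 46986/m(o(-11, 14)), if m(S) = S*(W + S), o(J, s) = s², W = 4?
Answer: 23493/19600 ≈ 1.1986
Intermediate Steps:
m(S) = S*(4 + S)
46986/m(o(-11, 14)) = 46986/((14²*(4 + 14²))) = 46986/((196*(4 + 196))) = 46986/((196*200)) = 46986/39200 = 46986*(1/39200) = 23493/19600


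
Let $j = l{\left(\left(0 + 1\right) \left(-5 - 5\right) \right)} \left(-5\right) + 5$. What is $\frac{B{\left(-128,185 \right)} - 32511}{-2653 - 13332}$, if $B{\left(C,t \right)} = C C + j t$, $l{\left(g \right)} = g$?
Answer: $\frac{5952}{15985} \approx 0.37235$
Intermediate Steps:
$j = 55$ ($j = \left(0 + 1\right) \left(-5 - 5\right) \left(-5\right) + 5 = 1 \left(-10\right) \left(-5\right) + 5 = \left(-10\right) \left(-5\right) + 5 = 50 + 5 = 55$)
$B{\left(C,t \right)} = C^{2} + 55 t$ ($B{\left(C,t \right)} = C C + 55 t = C^{2} + 55 t$)
$\frac{B{\left(-128,185 \right)} - 32511}{-2653 - 13332} = \frac{\left(\left(-128\right)^{2} + 55 \cdot 185\right) - 32511}{-2653 - 13332} = \frac{\left(16384 + 10175\right) - 32511}{-15985} = \left(26559 - 32511\right) \left(- \frac{1}{15985}\right) = \left(-5952\right) \left(- \frac{1}{15985}\right) = \frac{5952}{15985}$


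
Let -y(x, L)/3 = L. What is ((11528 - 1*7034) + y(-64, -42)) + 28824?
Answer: 33444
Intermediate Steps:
y(x, L) = -3*L
((11528 - 1*7034) + y(-64, -42)) + 28824 = ((11528 - 1*7034) - 3*(-42)) + 28824 = ((11528 - 7034) + 126) + 28824 = (4494 + 126) + 28824 = 4620 + 28824 = 33444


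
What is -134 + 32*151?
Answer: 4698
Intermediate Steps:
-134 + 32*151 = -134 + 4832 = 4698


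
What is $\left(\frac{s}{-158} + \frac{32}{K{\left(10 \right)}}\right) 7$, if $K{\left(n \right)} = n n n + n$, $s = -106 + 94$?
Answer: $\frac{30058}{39895} \approx 0.75343$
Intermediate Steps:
$s = -12$
$K{\left(n \right)} = n + n^{3}$ ($K{\left(n \right)} = n^{2} n + n = n^{3} + n = n + n^{3}$)
$\left(\frac{s}{-158} + \frac{32}{K{\left(10 \right)}}\right) 7 = \left(- \frac{12}{-158} + \frac{32}{10 + 10^{3}}\right) 7 = \left(\left(-12\right) \left(- \frac{1}{158}\right) + \frac{32}{10 + 1000}\right) 7 = \left(\frac{6}{79} + \frac{32}{1010}\right) 7 = \left(\frac{6}{79} + 32 \cdot \frac{1}{1010}\right) 7 = \left(\frac{6}{79} + \frac{16}{505}\right) 7 = \frac{4294}{39895} \cdot 7 = \frac{30058}{39895}$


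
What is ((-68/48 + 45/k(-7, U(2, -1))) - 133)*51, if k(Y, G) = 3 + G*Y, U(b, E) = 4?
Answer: -138941/20 ≈ -6947.0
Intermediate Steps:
((-68/48 + 45/k(-7, U(2, -1))) - 133)*51 = ((-68/48 + 45/(3 + 4*(-7))) - 133)*51 = ((-68*1/48 + 45/(3 - 28)) - 133)*51 = ((-17/12 + 45/(-25)) - 133)*51 = ((-17/12 + 45*(-1/25)) - 133)*51 = ((-17/12 - 9/5) - 133)*51 = (-193/60 - 133)*51 = -8173/60*51 = -138941/20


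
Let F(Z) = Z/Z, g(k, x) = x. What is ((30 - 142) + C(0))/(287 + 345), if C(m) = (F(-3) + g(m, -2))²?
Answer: -111/632 ≈ -0.17563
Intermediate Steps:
F(Z) = 1
C(m) = 1 (C(m) = (1 - 2)² = (-1)² = 1)
((30 - 142) + C(0))/(287 + 345) = ((30 - 142) + 1)/(287 + 345) = (-112 + 1)/632 = -111*1/632 = -111/632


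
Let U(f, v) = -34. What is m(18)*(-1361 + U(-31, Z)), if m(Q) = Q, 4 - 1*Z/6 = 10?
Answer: -25110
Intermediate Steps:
Z = -36 (Z = 24 - 6*10 = 24 - 60 = -36)
m(18)*(-1361 + U(-31, Z)) = 18*(-1361 - 34) = 18*(-1395) = -25110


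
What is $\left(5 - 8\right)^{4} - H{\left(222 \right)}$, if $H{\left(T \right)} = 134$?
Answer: $-53$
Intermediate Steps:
$\left(5 - 8\right)^{4} - H{\left(222 \right)} = \left(5 - 8\right)^{4} - 134 = \left(-3\right)^{4} - 134 = 81 - 134 = -53$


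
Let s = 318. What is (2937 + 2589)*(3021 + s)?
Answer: 18451314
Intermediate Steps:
(2937 + 2589)*(3021 + s) = (2937 + 2589)*(3021 + 318) = 5526*3339 = 18451314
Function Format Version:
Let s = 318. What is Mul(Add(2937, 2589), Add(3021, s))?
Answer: 18451314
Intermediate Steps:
Mul(Add(2937, 2589), Add(3021, s)) = Mul(Add(2937, 2589), Add(3021, 318)) = Mul(5526, 3339) = 18451314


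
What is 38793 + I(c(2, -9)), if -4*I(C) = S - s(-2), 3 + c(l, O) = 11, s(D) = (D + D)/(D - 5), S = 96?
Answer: 271384/7 ≈ 38769.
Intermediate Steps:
s(D) = 2*D/(-5 + D) (s(D) = (2*D)/(-5 + D) = 2*D/(-5 + D))
c(l, O) = 8 (c(l, O) = -3 + 11 = 8)
I(C) = -167/7 (I(C) = -(96 - 2*(-2)/(-5 - 2))/4 = -(96 - 2*(-2)/(-7))/4 = -(96 - 2*(-2)*(-1)/7)/4 = -(96 - 1*4/7)/4 = -(96 - 4/7)/4 = -¼*668/7 = -167/7)
38793 + I(c(2, -9)) = 38793 - 167/7 = 271384/7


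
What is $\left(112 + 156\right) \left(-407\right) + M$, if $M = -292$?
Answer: $-109368$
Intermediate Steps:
$\left(112 + 156\right) \left(-407\right) + M = \left(112 + 156\right) \left(-407\right) - 292 = 268 \left(-407\right) - 292 = -109076 - 292 = -109368$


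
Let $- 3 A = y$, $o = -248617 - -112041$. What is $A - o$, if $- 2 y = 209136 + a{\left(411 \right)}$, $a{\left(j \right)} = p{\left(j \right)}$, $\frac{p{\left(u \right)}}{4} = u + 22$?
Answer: $\frac{515162}{3} \approx 1.7172 \cdot 10^{5}$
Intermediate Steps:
$p{\left(u \right)} = 88 + 4 u$ ($p{\left(u \right)} = 4 \left(u + 22\right) = 4 \left(22 + u\right) = 88 + 4 u$)
$o = -136576$ ($o = -248617 + 112041 = -136576$)
$a{\left(j \right)} = 88 + 4 j$
$y = -105434$ ($y = - \frac{209136 + \left(88 + 4 \cdot 411\right)}{2} = - \frac{209136 + \left(88 + 1644\right)}{2} = - \frac{209136 + 1732}{2} = \left(- \frac{1}{2}\right) 210868 = -105434$)
$A = \frac{105434}{3}$ ($A = \left(- \frac{1}{3}\right) \left(-105434\right) = \frac{105434}{3} \approx 35145.0$)
$A - o = \frac{105434}{3} - -136576 = \frac{105434}{3} + 136576 = \frac{515162}{3}$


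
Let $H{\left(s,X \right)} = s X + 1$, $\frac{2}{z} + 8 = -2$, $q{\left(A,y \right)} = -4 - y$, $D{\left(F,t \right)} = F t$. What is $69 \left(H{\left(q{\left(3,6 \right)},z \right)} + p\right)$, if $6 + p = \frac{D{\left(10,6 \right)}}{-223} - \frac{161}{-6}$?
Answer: $\frac{725167}{446} \approx 1625.9$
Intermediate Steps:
$z = - \frac{1}{5}$ ($z = \frac{2}{-8 - 2} = \frac{2}{-10} = 2 \left(- \frac{1}{10}\right) = - \frac{1}{5} \approx -0.2$)
$H{\left(s,X \right)} = 1 + X s$ ($H{\left(s,X \right)} = X s + 1 = 1 + X s$)
$p = \frac{27515}{1338}$ ($p = -6 + \left(\frac{10 \cdot 6}{-223} - \frac{161}{-6}\right) = -6 + \left(60 \left(- \frac{1}{223}\right) - - \frac{161}{6}\right) = -6 + \left(- \frac{60}{223} + \frac{161}{6}\right) = -6 + \frac{35543}{1338} = \frac{27515}{1338} \approx 20.564$)
$69 \left(H{\left(q{\left(3,6 \right)},z \right)} + p\right) = 69 \left(\left(1 - \frac{-4 - 6}{5}\right) + \frac{27515}{1338}\right) = 69 \left(\left(1 - -2\right) + \frac{27515}{1338}\right) = 69 \left(\left(1 + 2\right) + \frac{27515}{1338}\right) = 69 \left(3 + \frac{27515}{1338}\right) = 69 \cdot \frac{31529}{1338} = \frac{725167}{446}$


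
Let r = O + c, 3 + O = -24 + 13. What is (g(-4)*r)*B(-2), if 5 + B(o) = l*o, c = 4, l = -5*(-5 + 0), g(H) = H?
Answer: -2200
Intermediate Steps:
l = 25 (l = -5*(-5) = 25)
O = -14 (O = -3 + (-24 + 13) = -3 - 11 = -14)
r = -10 (r = -14 + 4 = -10)
B(o) = -5 + 25*o
(g(-4)*r)*B(-2) = (-4*(-10))*(-5 + 25*(-2)) = 40*(-5 - 50) = 40*(-55) = -2200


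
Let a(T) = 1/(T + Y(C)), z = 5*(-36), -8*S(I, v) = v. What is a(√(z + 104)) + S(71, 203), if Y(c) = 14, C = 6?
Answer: (-203*√19 + 1417*I)/(8*(√19 - 7*I)) ≈ -25.324 - 0.032051*I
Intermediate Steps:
S(I, v) = -v/8
z = -180
a(T) = 1/(14 + T) (a(T) = 1/(T + 14) = 1/(14 + T))
a(√(z + 104)) + S(71, 203) = 1/(14 + √(-180 + 104)) - ⅛*203 = 1/(14 + √(-76)) - 203/8 = 1/(14 + 2*I*√19) - 203/8 = -203/8 + 1/(14 + 2*I*√19)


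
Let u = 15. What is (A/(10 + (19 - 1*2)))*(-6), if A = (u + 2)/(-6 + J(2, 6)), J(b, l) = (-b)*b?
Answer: 17/45 ≈ 0.37778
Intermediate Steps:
J(b, l) = -b²
A = -17/10 (A = (15 + 2)/(-6 - 1*2²) = 17/(-6 - 1*4) = 17/(-6 - 4) = 17/(-10) = 17*(-⅒) = -17/10 ≈ -1.7000)
(A/(10 + (19 - 1*2)))*(-6) = (-17/10/(10 + (19 - 1*2)))*(-6) = (-17/10/(10 + (19 - 2)))*(-6) = (-17/10/(10 + 17))*(-6) = (-17/10/27)*(-6) = ((1/27)*(-17/10))*(-6) = -17/270*(-6) = 17/45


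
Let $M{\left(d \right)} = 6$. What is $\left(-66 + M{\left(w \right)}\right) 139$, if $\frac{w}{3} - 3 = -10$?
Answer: $-8340$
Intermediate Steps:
$w = -21$ ($w = 9 + 3 \left(-10\right) = 9 - 30 = -21$)
$\left(-66 + M{\left(w \right)}\right) 139 = \left(-66 + 6\right) 139 = \left(-60\right) 139 = -8340$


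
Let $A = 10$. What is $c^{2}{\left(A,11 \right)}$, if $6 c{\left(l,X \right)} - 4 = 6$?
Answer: $\frac{25}{9} \approx 2.7778$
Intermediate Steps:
$c{\left(l,X \right)} = \frac{5}{3}$ ($c{\left(l,X \right)} = \frac{2}{3} + \frac{1}{6} \cdot 6 = \frac{2}{3} + 1 = \frac{5}{3}$)
$c^{2}{\left(A,11 \right)} = \left(\frac{5}{3}\right)^{2} = \frac{25}{9}$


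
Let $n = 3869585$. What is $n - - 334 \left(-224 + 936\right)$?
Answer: $4107393$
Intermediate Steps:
$n - - 334 \left(-224 + 936\right) = 3869585 - - 334 \left(-224 + 936\right) = 3869585 - \left(-334\right) 712 = 3869585 - -237808 = 3869585 + 237808 = 4107393$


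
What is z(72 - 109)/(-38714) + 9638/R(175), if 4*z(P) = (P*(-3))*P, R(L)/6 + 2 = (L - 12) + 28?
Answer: 748579733/87803352 ≈ 8.5256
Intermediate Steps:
R(L) = 84 + 6*L (R(L) = -12 + 6*((L - 12) + 28) = -12 + 6*((-12 + L) + 28) = -12 + 6*(16 + L) = -12 + (96 + 6*L) = 84 + 6*L)
z(P) = -3*P²/4 (z(P) = ((P*(-3))*P)/4 = ((-3*P)*P)/4 = (-3*P²)/4 = -3*P²/4)
z(72 - 109)/(-38714) + 9638/R(175) = -3*(72 - 109)²/4/(-38714) + 9638/(84 + 6*175) = -¾*(-37)²*(-1/38714) + 9638/(84 + 1050) = -¾*1369*(-1/38714) + 9638/1134 = -4107/4*(-1/38714) + 9638*(1/1134) = 4107/154856 + 4819/567 = 748579733/87803352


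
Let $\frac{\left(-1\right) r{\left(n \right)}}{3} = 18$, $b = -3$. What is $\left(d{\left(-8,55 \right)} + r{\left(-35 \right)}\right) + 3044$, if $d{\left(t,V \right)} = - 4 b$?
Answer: $3002$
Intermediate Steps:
$r{\left(n \right)} = -54$ ($r{\left(n \right)} = \left(-3\right) 18 = -54$)
$d{\left(t,V \right)} = 12$ ($d{\left(t,V \right)} = \left(-4\right) \left(-3\right) = 12$)
$\left(d{\left(-8,55 \right)} + r{\left(-35 \right)}\right) + 3044 = \left(12 - 54\right) + 3044 = -42 + 3044 = 3002$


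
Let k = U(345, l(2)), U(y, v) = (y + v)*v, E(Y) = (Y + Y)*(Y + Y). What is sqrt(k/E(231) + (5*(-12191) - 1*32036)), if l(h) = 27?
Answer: 16*I*sqrt(2153685)/77 ≈ 304.94*I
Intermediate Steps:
E(Y) = 4*Y**2 (E(Y) = (2*Y)*(2*Y) = 4*Y**2)
U(y, v) = v*(v + y) (U(y, v) = (v + y)*v = v*(v + y))
k = 10044 (k = 27*(27 + 345) = 27*372 = 10044)
sqrt(k/E(231) + (5*(-12191) - 1*32036)) = sqrt(10044/((4*231**2)) + (5*(-12191) - 1*32036)) = sqrt(10044/((4*53361)) + (-60955 - 32036)) = sqrt(10044/213444 - 92991) = sqrt(10044*(1/213444) - 92991) = sqrt(279/5929 - 92991) = sqrt(-551343360/5929) = 16*I*sqrt(2153685)/77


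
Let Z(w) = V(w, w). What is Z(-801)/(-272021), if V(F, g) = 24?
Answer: -24/272021 ≈ -8.8228e-5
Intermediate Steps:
Z(w) = 24
Z(-801)/(-272021) = 24/(-272021) = 24*(-1/272021) = -24/272021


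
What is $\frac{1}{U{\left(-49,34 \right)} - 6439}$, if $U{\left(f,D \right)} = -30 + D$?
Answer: $- \frac{1}{6435} \approx -0.0001554$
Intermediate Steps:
$\frac{1}{U{\left(-49,34 \right)} - 6439} = \frac{1}{\left(-30 + 34\right) - 6439} = \frac{1}{4 - 6439} = \frac{1}{-6435} = - \frac{1}{6435}$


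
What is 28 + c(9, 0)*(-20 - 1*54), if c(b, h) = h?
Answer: 28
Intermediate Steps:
28 + c(9, 0)*(-20 - 1*54) = 28 + 0*(-20 - 1*54) = 28 + 0*(-20 - 54) = 28 + 0*(-74) = 28 + 0 = 28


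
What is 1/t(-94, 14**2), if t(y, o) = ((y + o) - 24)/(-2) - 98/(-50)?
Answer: -25/926 ≈ -0.026998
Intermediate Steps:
t(y, o) = 349/25 - o/2 - y/2 (t(y, o) = ((o + y) - 24)*(-1/2) - 98*(-1/50) = (-24 + o + y)*(-1/2) + 49/25 = (12 - o/2 - y/2) + 49/25 = 349/25 - o/2 - y/2)
1/t(-94, 14**2) = 1/(349/25 - 1/2*14**2 - 1/2*(-94)) = 1/(349/25 - 1/2*196 + 47) = 1/(349/25 - 98 + 47) = 1/(-926/25) = -25/926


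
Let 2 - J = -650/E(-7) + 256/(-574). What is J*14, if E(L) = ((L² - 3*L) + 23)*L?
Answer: 77272/3813 ≈ 20.265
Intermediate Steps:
E(L) = L*(23 + L² - 3*L) (E(L) = (23 + L² - 3*L)*L = L*(23 + L² - 3*L))
J = 38636/26691 (J = 2 - (-650*(-1/(7*(23 + (-7)² - 3*(-7)))) + 256/(-574)) = 2 - (-650*(-1/(7*(23 + 49 + 21))) + 256*(-1/574)) = 2 - (-650/((-7*93)) - 128/287) = 2 - (-650/(-651) - 128/287) = 2 - (-650*(-1/651) - 128/287) = 2 - (650/651 - 128/287) = 2 - 1*14746/26691 = 2 - 14746/26691 = 38636/26691 ≈ 1.4475)
J*14 = (38636/26691)*14 = 77272/3813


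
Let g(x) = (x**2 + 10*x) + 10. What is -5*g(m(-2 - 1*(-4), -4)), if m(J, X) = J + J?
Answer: -330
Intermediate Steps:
m(J, X) = 2*J
g(x) = 10 + x**2 + 10*x
-5*g(m(-2 - 1*(-4), -4)) = -5*(10 + (2*(-2 - 1*(-4)))**2 + 10*(2*(-2 - 1*(-4)))) = -5*(10 + (2*(-2 + 4))**2 + 10*(2*(-2 + 4))) = -5*(10 + (2*2)**2 + 10*(2*2)) = -5*(10 + 4**2 + 10*4) = -5*(10 + 16 + 40) = -5*66 = -330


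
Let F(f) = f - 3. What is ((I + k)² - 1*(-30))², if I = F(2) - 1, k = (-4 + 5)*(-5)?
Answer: 6241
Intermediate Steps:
F(f) = -3 + f
k = -5 (k = 1*(-5) = -5)
I = -2 (I = (-3 + 2) - 1 = -1 - 1 = -2)
((I + k)² - 1*(-30))² = ((-2 - 5)² - 1*(-30))² = ((-7)² + 30)² = (49 + 30)² = 79² = 6241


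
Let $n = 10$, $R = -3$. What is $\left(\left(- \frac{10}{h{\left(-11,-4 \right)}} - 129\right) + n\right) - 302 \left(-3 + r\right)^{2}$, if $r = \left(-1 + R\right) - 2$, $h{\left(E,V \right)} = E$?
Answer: $- \frac{270381}{11} \approx -24580.0$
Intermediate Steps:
$r = -6$ ($r = \left(-1 - 3\right) - 2 = -4 - 2 = -6$)
$\left(\left(- \frac{10}{h{\left(-11,-4 \right)}} - 129\right) + n\right) - 302 \left(-3 + r\right)^{2} = \left(\left(- \frac{10}{-11} - 129\right) + 10\right) - 302 \left(-3 - 6\right)^{2} = \left(\left(\left(-10\right) \left(- \frac{1}{11}\right) - 129\right) + 10\right) - 302 \left(-9\right)^{2} = \left(\left(\frac{10}{11} - 129\right) + 10\right) - 24462 = \left(- \frac{1409}{11} + 10\right) - 24462 = - \frac{1299}{11} - 24462 = - \frac{270381}{11}$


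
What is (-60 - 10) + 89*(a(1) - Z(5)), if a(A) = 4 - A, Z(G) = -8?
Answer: 909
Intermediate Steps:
(-60 - 10) + 89*(a(1) - Z(5)) = (-60 - 10) + 89*((4 - 1*1) - 1*(-8)) = -70 + 89*((4 - 1) + 8) = -70 + 89*(3 + 8) = -70 + 89*11 = -70 + 979 = 909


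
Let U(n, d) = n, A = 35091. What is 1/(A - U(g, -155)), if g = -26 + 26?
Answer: 1/35091 ≈ 2.8497e-5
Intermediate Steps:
g = 0
1/(A - U(g, -155)) = 1/(35091 - 1*0) = 1/(35091 + 0) = 1/35091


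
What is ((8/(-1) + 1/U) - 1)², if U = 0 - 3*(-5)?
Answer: 17956/225 ≈ 79.804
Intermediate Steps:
U = 15 (U = 0 + 15 = 15)
((8/(-1) + 1/U) - 1)² = ((8/(-1) + 1/15) - 1)² = ((8*(-1) + 1*(1/15)) - 1)² = ((-8 + 1/15) - 1)² = (-119/15 - 1)² = (-134/15)² = 17956/225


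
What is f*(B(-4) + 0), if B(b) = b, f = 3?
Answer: -12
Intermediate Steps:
f*(B(-4) + 0) = 3*(-4 + 0) = 3*(-4) = -12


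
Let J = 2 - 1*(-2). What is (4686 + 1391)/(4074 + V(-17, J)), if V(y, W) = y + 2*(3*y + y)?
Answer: 6077/3921 ≈ 1.5499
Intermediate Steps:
J = 4 (J = 2 + 2 = 4)
V(y, W) = 9*y (V(y, W) = y + 2*(4*y) = y + 8*y = 9*y)
(4686 + 1391)/(4074 + V(-17, J)) = (4686 + 1391)/(4074 + 9*(-17)) = 6077/(4074 - 153) = 6077/3921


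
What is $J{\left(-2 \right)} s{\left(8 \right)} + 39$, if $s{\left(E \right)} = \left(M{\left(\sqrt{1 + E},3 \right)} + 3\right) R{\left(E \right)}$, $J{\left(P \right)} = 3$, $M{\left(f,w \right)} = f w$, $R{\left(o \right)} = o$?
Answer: $327$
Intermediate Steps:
$s{\left(E \right)} = E \left(3 + 3 \sqrt{1 + E}\right)$ ($s{\left(E \right)} = \left(\sqrt{1 + E} 3 + 3\right) E = \left(3 \sqrt{1 + E} + 3\right) E = \left(3 + 3 \sqrt{1 + E}\right) E = E \left(3 + 3 \sqrt{1 + E}\right)$)
$J{\left(-2 \right)} s{\left(8 \right)} + 39 = 3 \cdot 3 \cdot 8 \left(1 + \sqrt{1 + 8}\right) + 39 = 3 \cdot 3 \cdot 8 \left(1 + \sqrt{9}\right) + 39 = 3 \cdot 3 \cdot 8 \left(1 + 3\right) + 39 = 3 \cdot 3 \cdot 8 \cdot 4 + 39 = 3 \cdot 96 + 39 = 288 + 39 = 327$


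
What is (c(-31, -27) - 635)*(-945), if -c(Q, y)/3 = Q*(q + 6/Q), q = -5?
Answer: 1056510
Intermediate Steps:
c(Q, y) = -3*Q*(-5 + 6/Q)
(c(-31, -27) - 635)*(-945) = ((-18 + 15*(-31)) - 635)*(-945) = ((-18 - 465) - 635)*(-945) = (-483 - 635)*(-945) = -1118*(-945) = 1056510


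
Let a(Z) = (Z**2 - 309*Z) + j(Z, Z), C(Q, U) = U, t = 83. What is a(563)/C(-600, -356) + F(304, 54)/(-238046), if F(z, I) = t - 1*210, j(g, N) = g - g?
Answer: -4255126110/10593047 ≈ -401.69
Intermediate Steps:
j(g, N) = 0
a(Z) = Z**2 - 309*Z (a(Z) = (Z**2 - 309*Z) + 0 = Z**2 - 309*Z)
F(z, I) = -127 (F(z, I) = 83 - 1*210 = 83 - 210 = -127)
a(563)/C(-600, -356) + F(304, 54)/(-238046) = (563*(-309 + 563))/(-356) - 127/(-238046) = (563*254)*(-1/356) - 127*(-1/238046) = 143002*(-1/356) + 127/238046 = -71501/178 + 127/238046 = -4255126110/10593047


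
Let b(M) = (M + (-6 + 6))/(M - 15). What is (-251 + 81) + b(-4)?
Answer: -3226/19 ≈ -169.79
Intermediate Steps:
b(M) = M/(-15 + M) (b(M) = (M + 0)/(-15 + M) = M/(-15 + M))
(-251 + 81) + b(-4) = (-251 + 81) - 4/(-15 - 4) = -170 - 4/(-19) = -170 - 4*(-1/19) = -170 + 4/19 = -3226/19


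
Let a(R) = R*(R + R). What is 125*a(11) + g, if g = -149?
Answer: 30101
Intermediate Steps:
a(R) = 2*R² (a(R) = R*(2*R) = 2*R²)
125*a(11) + g = 125*(2*11²) - 149 = 125*(2*121) - 149 = 125*242 - 149 = 30250 - 149 = 30101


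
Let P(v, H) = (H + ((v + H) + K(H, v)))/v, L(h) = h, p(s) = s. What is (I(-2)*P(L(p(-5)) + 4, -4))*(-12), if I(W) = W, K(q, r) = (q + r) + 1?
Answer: 312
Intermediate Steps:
K(q, r) = 1 + q + r
P(v, H) = (1 + 2*v + 3*H)/v (P(v, H) = (H + ((v + H) + (1 + H + v)))/v = (H + ((H + v) + (1 + H + v)))/v = (H + (1 + 2*H + 2*v))/v = (1 + 2*v + 3*H)/v)
(I(-2)*P(L(p(-5)) + 4, -4))*(-12) = -2*(1 + 2*(-5 + 4) + 3*(-4))/(-5 + 4)*(-12) = -2*(1 + 2*(-1) - 12)/(-1)*(-12) = -(-2)*(1 - 2 - 12)*(-12) = -(-2)*(-13)*(-12) = -2*13*(-12) = -26*(-12) = 312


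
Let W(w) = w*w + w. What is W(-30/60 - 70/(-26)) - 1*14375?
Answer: -9712769/676 ≈ -14368.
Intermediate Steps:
W(w) = w + w**2 (W(w) = w**2 + w = w + w**2)
W(-30/60 - 70/(-26)) - 1*14375 = (-30/60 - 70/(-26))*(1 + (-30/60 - 70/(-26))) - 1*14375 = (-30*1/60 - 70*(-1/26))*(1 + (-30*1/60 - 70*(-1/26))) - 14375 = (-1/2 + 35/13)*(1 + (-1/2 + 35/13)) - 14375 = 57*(1 + 57/26)/26 - 14375 = (57/26)*(83/26) - 14375 = 4731/676 - 14375 = -9712769/676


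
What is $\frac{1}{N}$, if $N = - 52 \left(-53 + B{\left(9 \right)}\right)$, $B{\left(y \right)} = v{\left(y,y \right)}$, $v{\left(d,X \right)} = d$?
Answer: $\frac{1}{2288} \approx 0.00043706$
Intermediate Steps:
$B{\left(y \right)} = y$
$N = 2288$ ($N = - 52 \left(-53 + 9\right) = \left(-52\right) \left(-44\right) = 2288$)
$\frac{1}{N} = \frac{1}{2288}$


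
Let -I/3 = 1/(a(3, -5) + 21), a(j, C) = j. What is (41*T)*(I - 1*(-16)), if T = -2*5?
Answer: -26035/4 ≈ -6508.8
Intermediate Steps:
T = -10
I = -1/8 (I = -3/(3 + 21) = -3/24 = -3*1/24 = -1/8 ≈ -0.12500)
(41*T)*(I - 1*(-16)) = (41*(-10))*(-1/8 - 1*(-16)) = -410*(-1/8 + 16) = -410*127/8 = -26035/4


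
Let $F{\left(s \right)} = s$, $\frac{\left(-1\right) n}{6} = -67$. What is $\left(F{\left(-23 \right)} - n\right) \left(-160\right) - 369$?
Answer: $67631$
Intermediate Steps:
$n = 402$ ($n = \left(-6\right) \left(-67\right) = 402$)
$\left(F{\left(-23 \right)} - n\right) \left(-160\right) - 369 = \left(-23 - 402\right) \left(-160\right) - 369 = \left(-425\right) \left(-160\right) - 369 = 68000 - 369 = 67631$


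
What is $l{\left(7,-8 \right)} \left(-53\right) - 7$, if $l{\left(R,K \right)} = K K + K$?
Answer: $-2975$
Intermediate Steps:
$l{\left(R,K \right)} = K + K^{2}$ ($l{\left(R,K \right)} = K^{2} + K = K + K^{2}$)
$l{\left(7,-8 \right)} \left(-53\right) - 7 = - 8 \left(1 - 8\right) \left(-53\right) - 7 = \left(-8\right) \left(-7\right) \left(-53\right) - 7 = 56 \left(-53\right) - 7 = -2968 - 7 = -2975$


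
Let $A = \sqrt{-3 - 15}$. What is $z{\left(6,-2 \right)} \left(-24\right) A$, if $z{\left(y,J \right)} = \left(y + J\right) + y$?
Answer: $- 720 i \sqrt{2} \approx - 1018.2 i$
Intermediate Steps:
$A = 3 i \sqrt{2}$ ($A = \sqrt{-18} = 3 i \sqrt{2} \approx 4.2426 i$)
$z{\left(y,J \right)} = J + 2 y$ ($z{\left(y,J \right)} = \left(J + y\right) + y = J + 2 y$)
$z{\left(6,-2 \right)} \left(-24\right) A = \left(-2 + 2 \cdot 6\right) \left(-24\right) 3 i \sqrt{2} = \left(-2 + 12\right) \left(-24\right) 3 i \sqrt{2} = 10 \left(-24\right) 3 i \sqrt{2} = - 240 \cdot 3 i \sqrt{2} = - 720 i \sqrt{2}$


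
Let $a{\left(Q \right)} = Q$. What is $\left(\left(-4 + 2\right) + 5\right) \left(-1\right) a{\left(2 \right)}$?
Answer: $-6$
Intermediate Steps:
$\left(\left(-4 + 2\right) + 5\right) \left(-1\right) a{\left(2 \right)} = \left(\left(-4 + 2\right) + 5\right) \left(-1\right) 2 = \left(-2 + 5\right) \left(-1\right) 2 = 3 \left(-1\right) 2 = \left(-3\right) 2 = -6$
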